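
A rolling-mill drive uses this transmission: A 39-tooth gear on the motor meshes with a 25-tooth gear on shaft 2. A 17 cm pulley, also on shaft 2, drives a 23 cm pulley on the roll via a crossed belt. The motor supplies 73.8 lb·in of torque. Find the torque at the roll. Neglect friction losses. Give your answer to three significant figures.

64.0 lb·in

After the gear mesh (25/39): 73.8 × 0.64103 = 47.308 lb·in
After the belt (23/17): 47.308 × 1.3529 = 64.005 lb·in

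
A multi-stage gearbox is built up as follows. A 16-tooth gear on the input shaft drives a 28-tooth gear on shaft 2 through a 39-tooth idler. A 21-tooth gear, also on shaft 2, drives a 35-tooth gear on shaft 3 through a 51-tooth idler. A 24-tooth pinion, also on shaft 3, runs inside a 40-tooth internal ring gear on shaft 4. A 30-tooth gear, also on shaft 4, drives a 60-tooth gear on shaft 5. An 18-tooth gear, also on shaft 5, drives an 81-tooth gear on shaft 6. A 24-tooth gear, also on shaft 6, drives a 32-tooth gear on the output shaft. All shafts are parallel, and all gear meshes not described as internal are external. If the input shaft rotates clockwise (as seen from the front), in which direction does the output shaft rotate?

anticlockwise

the input shaft → shaft 2: driver → idler → driven is 2 external meshes, 2 reversals → CW.
shaft 2 → shaft 3: driver → idler → driven is 2 external meshes, 2 reversals → CW.
shaft 3 → shaft 4: internal mesh, same direction → CW.
shaft 4 → shaft 5: external mesh, 1 reversal → CCW.
shaft 5 → shaft 6: external mesh, 1 reversal → CW.
shaft 6 → the output shaft: external mesh, 1 reversal → CCW.
7 reversals in total — an odd number — so the output shaft turns opposite to the input shaft.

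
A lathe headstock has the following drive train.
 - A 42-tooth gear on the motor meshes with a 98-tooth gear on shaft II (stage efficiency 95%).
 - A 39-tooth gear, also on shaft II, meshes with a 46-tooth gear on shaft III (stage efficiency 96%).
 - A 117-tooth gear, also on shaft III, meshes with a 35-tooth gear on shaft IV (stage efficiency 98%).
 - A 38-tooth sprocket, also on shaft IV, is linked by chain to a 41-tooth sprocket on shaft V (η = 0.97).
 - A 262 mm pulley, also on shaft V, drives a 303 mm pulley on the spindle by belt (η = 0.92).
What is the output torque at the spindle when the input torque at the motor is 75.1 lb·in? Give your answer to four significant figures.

After the gear mesh (98/42): 75.1 × 2.3333 × 0.95 = 166.47 lb·in
After the gear mesh (46/39): 166.47 × 1.1795 × 0.96 = 188.5 lb·in
After the gear mesh (35/117): 188.5 × 0.29915 × 0.98 = 55.26 lb·in
After the chain (41/38): 55.26 × 1.0789 × 0.97 = 57.834 lb·in
After the belt (303/262): 57.834 × 1.1565 × 0.92 = 61.534 lb·in

61.53 lb·in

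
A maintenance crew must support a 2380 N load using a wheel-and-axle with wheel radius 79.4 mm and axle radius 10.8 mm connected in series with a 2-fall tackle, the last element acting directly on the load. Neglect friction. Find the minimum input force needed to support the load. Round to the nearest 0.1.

161.9 N

Wheel-and-axle MA = R/r = 79.4/10.8 = 7.3519.
Block-and-tackle MA = number of supporting rope parts = 2.
Combined ideal MA = 7.3519 × 2 = 14.704.
Effort = load / MA = 2380 / 14.704 = 161.86 N.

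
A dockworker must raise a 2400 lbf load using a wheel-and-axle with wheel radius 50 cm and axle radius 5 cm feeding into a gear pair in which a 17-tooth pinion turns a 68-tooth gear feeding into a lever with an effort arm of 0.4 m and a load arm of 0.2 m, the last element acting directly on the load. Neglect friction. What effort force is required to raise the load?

Wheel-and-axle MA = R/r = 50/5 = 10.
Gear pair MA = 68/17 = 4.
Lever MA = effort arm / load arm = 0.4/0.2 = 2.
Combined ideal MA = 10 × 4 × 2 = 80.
Effort = load / MA = 2400 / 80 = 30 lbf.

30 lbf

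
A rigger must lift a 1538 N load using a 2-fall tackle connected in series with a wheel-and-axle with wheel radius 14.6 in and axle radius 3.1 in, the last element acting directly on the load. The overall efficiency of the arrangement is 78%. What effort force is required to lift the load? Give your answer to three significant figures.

209 N

Block-and-tackle MA = number of supporting rope parts = 2.
Wheel-and-axle MA = R/r = 14.6/3.1 = 4.7097.
Combined ideal MA = 2 × 4.7097 = 9.4194.
Actual MA = 9.4194 × 0.78 = 7.3471.
Effort = load / actual MA = 1538 / 7.3471 = 209.33 N.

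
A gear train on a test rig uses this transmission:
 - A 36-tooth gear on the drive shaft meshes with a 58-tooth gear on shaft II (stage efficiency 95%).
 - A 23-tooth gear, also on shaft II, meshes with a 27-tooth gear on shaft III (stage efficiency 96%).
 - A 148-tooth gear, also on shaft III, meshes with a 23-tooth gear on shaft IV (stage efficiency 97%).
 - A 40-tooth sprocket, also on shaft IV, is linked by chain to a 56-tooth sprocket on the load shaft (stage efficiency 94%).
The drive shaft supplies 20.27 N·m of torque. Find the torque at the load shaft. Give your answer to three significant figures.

After the gear mesh (58/36): 20.27 × 1.6111 × 0.95 = 31.024 N·m
After the gear mesh (27/23): 31.024 × 1.1739 × 0.96 = 34.963 N·m
After the gear mesh (23/148): 34.963 × 0.15541 × 0.97 = 5.2705 N·m
After the chain (56/40): 5.2705 × 1.4 × 0.94 = 6.9359 N·m

6.94 N·m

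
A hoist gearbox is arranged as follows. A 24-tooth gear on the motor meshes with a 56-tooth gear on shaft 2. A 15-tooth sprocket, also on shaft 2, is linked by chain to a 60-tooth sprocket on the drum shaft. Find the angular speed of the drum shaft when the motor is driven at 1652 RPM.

Gear mesh: ratio = 56/24 = 2.3333, so shaft 2 turns at 1652 / 2.3333 = 708 RPM.
Chain: ratio = 60/15 = 4, so the drum shaft turns at 708 / 4 = 177 RPM.

177 RPM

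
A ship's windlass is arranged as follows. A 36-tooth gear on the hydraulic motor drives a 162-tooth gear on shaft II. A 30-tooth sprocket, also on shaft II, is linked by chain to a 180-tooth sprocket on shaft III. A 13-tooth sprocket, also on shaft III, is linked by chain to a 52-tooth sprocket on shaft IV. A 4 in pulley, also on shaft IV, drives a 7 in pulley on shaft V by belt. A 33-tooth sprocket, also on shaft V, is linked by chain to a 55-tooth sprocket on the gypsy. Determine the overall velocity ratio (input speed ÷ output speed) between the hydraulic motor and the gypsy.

Each stage contributes driven/driver: gear mesh 162/36 = 4.5, chain 180/30 = 6, chain 52/13 = 4, belt 7/4 = 1.75, chain 55/33 = 1.6667.
Overall: 4.5 × 6 × 4 × 1.75 × 1.6667 = 315.

315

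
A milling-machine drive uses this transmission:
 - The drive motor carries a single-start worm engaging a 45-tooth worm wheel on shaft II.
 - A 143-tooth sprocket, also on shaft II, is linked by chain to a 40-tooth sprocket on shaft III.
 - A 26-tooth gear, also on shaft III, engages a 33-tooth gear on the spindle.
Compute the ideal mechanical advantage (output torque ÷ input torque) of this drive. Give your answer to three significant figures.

Each stage contributes driven/driver: worm 45/1 = 45, chain 40/143 = 0.27972, gear mesh 33/26 = 1.2692.
Overall: 45 × 0.27972 × 1.2692 = 15.976.

16.0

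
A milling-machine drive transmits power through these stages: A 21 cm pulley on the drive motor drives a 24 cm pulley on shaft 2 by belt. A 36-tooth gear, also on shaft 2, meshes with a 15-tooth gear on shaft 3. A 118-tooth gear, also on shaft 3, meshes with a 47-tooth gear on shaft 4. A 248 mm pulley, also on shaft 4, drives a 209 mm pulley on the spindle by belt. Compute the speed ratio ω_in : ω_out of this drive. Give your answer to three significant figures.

0.160

Each stage contributes driven/driver: belt 24/21 = 1.1429, gear mesh 15/36 = 0.41667, gear mesh 47/118 = 0.39831, belt 209/248 = 0.84274.
Overall: 1.1429 × 0.41667 × 0.39831 × 0.84274 = 0.15984.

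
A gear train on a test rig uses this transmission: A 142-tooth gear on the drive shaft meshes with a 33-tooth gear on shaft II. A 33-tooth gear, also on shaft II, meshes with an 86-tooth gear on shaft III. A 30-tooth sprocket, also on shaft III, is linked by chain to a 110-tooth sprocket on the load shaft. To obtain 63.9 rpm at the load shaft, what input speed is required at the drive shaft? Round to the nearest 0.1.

Overall ratio R = 0.23239 × 2.6061 × 3.6667 = 2.2207.
Required input speed = output speed × R = 63.9 × 2.2207 = 141.9 rpm.

141.9 rpm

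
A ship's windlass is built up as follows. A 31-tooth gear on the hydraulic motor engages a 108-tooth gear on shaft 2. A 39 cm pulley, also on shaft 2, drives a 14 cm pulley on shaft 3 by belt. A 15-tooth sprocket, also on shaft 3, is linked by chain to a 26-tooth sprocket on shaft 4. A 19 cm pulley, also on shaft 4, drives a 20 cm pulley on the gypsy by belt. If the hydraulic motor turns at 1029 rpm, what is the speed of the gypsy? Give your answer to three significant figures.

the hydraulic motor → shaft 2 (gear mesh, 108/31): 1029 ÷ 3.4839 = 295.36 rpm
shaft 2 → shaft 3 (belt, 14/39): 295.36 ÷ 0.35897 = 822.79 rpm
shaft 3 → shaft 4 (chain, 26/15): 822.79 ÷ 1.7333 = 474.69 rpm
shaft 4 → the gypsy (belt, 20/19): 474.69 ÷ 1.0526 = 450.95 rpm

451 rpm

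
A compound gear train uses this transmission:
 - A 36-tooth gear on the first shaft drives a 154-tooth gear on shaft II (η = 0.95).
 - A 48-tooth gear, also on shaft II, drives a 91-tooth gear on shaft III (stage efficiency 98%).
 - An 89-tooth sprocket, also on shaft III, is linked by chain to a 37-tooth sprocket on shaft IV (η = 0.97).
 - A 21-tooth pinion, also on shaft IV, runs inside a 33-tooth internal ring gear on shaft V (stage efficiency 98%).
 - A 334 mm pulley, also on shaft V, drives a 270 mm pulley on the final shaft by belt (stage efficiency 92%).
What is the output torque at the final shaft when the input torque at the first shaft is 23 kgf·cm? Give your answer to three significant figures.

After the gear mesh (154/36): 23 × 4.2778 × 0.95 = 93.469 kgf·cm
After the gear mesh (91/48): 93.469 × 1.8958 × 0.98 = 173.66 kgf·cm
After the chain (37/89): 173.66 × 0.41573 × 0.97 = 70.029 kgf·cm
After the internal gear (33/21): 70.029 × 1.5714 × 0.98 = 107.85 kgf·cm
After the belt (270/334): 107.85 × 0.80838 × 0.92 = 80.206 kgf·cm

80.2 kgf·cm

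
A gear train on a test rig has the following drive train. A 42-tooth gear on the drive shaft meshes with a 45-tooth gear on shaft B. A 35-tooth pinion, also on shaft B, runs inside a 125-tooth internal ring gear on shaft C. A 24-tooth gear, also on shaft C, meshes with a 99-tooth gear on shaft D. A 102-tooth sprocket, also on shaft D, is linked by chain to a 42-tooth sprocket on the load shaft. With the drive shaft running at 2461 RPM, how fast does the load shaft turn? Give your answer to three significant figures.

379 RPM

gear mesh 45/42 = 1.0714 → 2461/1.0714 = 2296.9 RPM
internal gear 125/35 = 3.5714 → 2296.9/3.5714 = 643.14 RPM
gear mesh 99/24 = 4.125 → 643.14/4.125 = 155.91 RPM
chain 42/102 = 0.41176 → 155.91/0.41176 = 378.65 RPM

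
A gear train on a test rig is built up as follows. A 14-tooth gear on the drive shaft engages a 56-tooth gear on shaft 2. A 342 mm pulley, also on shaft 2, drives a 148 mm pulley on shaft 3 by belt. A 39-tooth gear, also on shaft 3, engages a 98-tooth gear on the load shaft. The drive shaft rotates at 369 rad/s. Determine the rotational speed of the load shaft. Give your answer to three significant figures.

the drive shaft → shaft 2 (gear mesh, 56/14): 369 ÷ 4 = 92.25 rad/s
shaft 2 → shaft 3 (belt, 148/342): 92.25 ÷ 0.43275 = 213.17 rad/s
shaft 3 → the load shaft (gear mesh, 98/39): 213.17 ÷ 2.5128 = 84.834 rad/s

84.8 rad/s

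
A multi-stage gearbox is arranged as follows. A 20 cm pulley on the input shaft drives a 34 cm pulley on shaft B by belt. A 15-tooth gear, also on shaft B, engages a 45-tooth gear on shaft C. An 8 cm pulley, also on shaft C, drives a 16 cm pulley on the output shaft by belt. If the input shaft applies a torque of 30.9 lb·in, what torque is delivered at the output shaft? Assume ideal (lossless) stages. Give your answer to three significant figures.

315 lb·in

After the belt (34/20): 30.9 × 1.7 = 52.53 lb·in
After the gear mesh (45/15): 52.53 × 3 = 157.59 lb·in
After the belt (16/8): 157.59 × 2 = 315.18 lb·in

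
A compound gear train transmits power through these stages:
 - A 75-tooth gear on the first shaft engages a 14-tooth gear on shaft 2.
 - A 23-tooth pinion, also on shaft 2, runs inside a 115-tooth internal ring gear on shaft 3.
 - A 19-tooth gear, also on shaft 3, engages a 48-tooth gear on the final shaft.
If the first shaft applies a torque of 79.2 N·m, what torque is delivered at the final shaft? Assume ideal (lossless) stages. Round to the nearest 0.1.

186.7 N·m

After the gear mesh (14/75): 79.2 × 0.18667 = 14.784 N·m
After the internal gear (115/23): 14.784 × 5 = 73.92 N·m
After the gear mesh (48/19): 73.92 × 2.5263 = 186.75 N·m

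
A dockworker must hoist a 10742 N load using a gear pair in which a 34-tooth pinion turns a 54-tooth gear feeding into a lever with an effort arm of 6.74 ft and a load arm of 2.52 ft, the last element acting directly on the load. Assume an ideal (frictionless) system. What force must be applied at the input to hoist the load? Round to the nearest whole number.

2529 N

Gear pair MA = 54/34 = 1.5882.
Lever MA = effort arm / load arm = 6.74/2.52 = 2.6746.
Combined ideal MA = 1.5882 × 2.6746 = 4.2479.
Effort = load / MA = 10742 / 4.2479 = 2528.8 N.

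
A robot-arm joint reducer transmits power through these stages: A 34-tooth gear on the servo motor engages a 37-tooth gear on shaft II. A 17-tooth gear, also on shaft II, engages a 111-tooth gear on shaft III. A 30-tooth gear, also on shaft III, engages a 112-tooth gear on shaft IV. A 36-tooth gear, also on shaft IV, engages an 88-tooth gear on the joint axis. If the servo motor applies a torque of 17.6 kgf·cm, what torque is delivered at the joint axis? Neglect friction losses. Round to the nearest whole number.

Gear mesh: ratio = 37/34 = 1.0882; torque at shaft II = 17.6 × 1.0882 = 19.153 kgf·cm.
Gear mesh: ratio = 111/17 = 6.5294; torque at shaft III = 19.153 × 6.5294 = 125.06 kgf·cm.
Gear mesh: ratio = 112/30 = 3.7333; torque at shaft IV = 125.06 × 3.7333 = 466.88 kgf·cm.
Gear mesh: ratio = 88/36 = 2.4444; torque at the joint axis = 466.88 × 2.4444 = 1141.3 kgf·cm.

1141 kgf·cm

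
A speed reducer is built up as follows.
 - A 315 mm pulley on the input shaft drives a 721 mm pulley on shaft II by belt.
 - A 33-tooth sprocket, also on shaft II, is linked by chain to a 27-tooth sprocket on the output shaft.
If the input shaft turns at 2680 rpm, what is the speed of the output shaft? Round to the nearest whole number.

the input shaft → shaft II (belt, 721/315): 2680 ÷ 2.2889 = 1170.9 rpm
shaft II → the output shaft (chain, 27/33): 1170.9 ÷ 0.81818 = 1431.1 rpm

1431 rpm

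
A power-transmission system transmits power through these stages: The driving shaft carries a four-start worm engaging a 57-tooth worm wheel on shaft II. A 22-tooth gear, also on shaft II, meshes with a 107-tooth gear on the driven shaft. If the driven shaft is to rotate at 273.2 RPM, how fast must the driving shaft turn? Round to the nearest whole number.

18935 RPM

Overall ratio R = 14.25 × 4.8636 = 69.307.
Required input speed = output speed × R = 273.2 × 69.307 = 18935 RPM.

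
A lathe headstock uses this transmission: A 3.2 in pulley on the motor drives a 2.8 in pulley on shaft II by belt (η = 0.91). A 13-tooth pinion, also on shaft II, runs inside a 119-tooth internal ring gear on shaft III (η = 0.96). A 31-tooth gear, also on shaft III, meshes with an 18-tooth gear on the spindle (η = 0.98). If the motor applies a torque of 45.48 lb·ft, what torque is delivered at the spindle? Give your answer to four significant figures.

Belt: ratio = 2.8/3.2 = 0.875; torque at shaft II = 45.48 × 0.875 × 0.91 = 36.213 lb·ft.
Internal gear: ratio = 119/13 = 9.1538; torque at shaft III = 36.213 × 9.1538 × 0.96 = 318.23 lb·ft.
Gear mesh: ratio = 18/31 = 0.58065; torque at the spindle = 318.23 × 0.58065 × 0.98 = 181.08 lb·ft.

181.1 lb·ft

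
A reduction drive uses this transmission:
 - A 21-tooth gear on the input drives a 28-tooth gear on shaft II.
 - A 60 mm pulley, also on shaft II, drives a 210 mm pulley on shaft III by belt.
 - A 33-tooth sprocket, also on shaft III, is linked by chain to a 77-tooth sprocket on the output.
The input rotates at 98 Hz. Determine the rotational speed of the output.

the input → shaft II (gear mesh, 28/21): 98 ÷ 1.3333 = 73.5 Hz
shaft II → shaft III (belt, 210/60): 73.5 ÷ 3.5 = 21 Hz
shaft III → the output (chain, 77/33): 21 ÷ 2.3333 = 9 Hz

9 Hz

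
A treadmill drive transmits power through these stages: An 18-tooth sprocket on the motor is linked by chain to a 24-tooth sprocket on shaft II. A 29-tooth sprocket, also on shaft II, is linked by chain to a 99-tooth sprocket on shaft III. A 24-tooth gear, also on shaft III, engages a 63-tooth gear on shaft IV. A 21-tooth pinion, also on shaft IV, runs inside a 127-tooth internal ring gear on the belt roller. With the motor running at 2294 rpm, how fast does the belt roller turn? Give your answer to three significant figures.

chain 24/18 = 1.3333 → 2294/1.3333 = 1720.5 rpm
chain 99/29 = 3.4138 → 1720.5/3.4138 = 503.98 rpm
gear mesh 63/24 = 2.625 → 503.98/2.625 = 191.99 rpm
internal gear 127/21 = 6.0476 → 191.99/6.0476 = 31.747 rpm

31.7 rpm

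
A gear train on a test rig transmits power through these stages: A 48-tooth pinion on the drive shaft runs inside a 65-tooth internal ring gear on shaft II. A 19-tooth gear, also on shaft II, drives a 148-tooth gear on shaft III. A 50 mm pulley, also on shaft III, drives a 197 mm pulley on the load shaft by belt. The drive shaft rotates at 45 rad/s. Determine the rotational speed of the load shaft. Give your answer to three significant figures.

Internal gear: ratio = 65/48 = 1.3542, so shaft II turns at 45 / 1.3542 = 33.231 rad/s.
Gear mesh: ratio = 148/19 = 7.7895, so shaft III turns at 33.231 / 7.7895 = 4.2661 rad/s.
Belt: ratio = 197/50 = 3.94, so the load shaft turns at 4.2661 / 3.94 = 1.0828 rad/s.

1.08 rad/s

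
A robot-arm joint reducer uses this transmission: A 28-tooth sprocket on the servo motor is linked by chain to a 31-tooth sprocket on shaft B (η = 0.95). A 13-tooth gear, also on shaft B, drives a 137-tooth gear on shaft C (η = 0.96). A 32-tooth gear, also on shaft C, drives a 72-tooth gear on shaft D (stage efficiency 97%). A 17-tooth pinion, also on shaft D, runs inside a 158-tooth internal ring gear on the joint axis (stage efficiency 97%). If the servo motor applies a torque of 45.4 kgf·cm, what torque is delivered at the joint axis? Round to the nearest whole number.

After the chain (31/28): 45.4 × 1.1071 × 0.95 = 47.751 kgf·cm
After the gear mesh (137/13): 47.751 × 10.538 × 0.96 = 483.09 kgf·cm
After the gear mesh (72/32): 483.09 × 2.25 × 0.97 = 1054.4 kgf·cm
After the internal gear (158/17): 1054.4 × 9.2941 × 0.97 = 9505.3 kgf·cm

9505 kgf·cm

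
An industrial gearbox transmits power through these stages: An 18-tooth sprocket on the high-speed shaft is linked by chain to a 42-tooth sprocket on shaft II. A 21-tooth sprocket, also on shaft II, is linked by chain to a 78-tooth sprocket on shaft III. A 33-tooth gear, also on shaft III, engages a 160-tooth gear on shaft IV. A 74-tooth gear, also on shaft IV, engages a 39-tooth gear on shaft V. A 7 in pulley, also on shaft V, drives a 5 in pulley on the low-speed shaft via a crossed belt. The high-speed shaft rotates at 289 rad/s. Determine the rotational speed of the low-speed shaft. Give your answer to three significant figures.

Chain: ratio = 42/18 = 2.3333, so shaft II turns at 289 / 2.3333 = 123.86 rad/s.
Chain: ratio = 78/21 = 3.7143, so shaft III turns at 123.86 / 3.7143 = 33.346 rad/s.
Gear mesh: ratio = 160/33 = 4.8485, so shaft IV turns at 33.346 / 4.8485 = 6.8776 rad/s.
Gear mesh: ratio = 39/74 = 0.52703, so shaft V turns at 6.8776 / 0.52703 = 13.05 rad/s.
Belt: ratio = 5/7 = 0.71429, so the low-speed shaft turns at 13.05 / 0.71429 = 18.27 rad/s.

18.3 rad/s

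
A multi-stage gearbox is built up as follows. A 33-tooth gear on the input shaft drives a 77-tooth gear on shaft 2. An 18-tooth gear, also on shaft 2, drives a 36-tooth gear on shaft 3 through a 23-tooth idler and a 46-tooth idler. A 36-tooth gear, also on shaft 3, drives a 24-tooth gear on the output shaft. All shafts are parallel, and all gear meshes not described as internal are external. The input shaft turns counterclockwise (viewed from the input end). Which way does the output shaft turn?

clockwise

the input shaft → shaft 2: external mesh, 1 reversal → CW.
shaft 2 → shaft 3: driver → idler → idler → driven is 3 external meshes, 3 reversals → CCW.
shaft 3 → the output shaft: external mesh, 1 reversal → CW.
5 reversals in total — an odd number — so the output shaft turns opposite to the input shaft.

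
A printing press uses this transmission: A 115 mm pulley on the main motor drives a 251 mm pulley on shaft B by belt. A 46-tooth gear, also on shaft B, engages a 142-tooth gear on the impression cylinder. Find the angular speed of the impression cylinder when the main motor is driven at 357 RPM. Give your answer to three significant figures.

53.0 RPM

the main motor → shaft B (belt, 251/115): 357 ÷ 2.1826 = 163.57 RPM
shaft B → the impression cylinder (gear mesh, 142/46): 163.57 ÷ 3.087 = 52.986 RPM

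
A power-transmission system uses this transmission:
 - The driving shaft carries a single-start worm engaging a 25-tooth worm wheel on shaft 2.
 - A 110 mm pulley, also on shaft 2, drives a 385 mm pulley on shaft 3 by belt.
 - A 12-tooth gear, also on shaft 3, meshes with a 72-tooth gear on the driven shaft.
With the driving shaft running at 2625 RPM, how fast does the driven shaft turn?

Worm: ratio = 25/1 = 25, so shaft 2 turns at 2625 / 25 = 105 RPM.
Belt: ratio = 385/110 = 3.5, so shaft 3 turns at 105 / 3.5 = 30 RPM.
Gear mesh: ratio = 72/12 = 6, so the driven shaft turns at 30 / 6 = 5 RPM.

5 RPM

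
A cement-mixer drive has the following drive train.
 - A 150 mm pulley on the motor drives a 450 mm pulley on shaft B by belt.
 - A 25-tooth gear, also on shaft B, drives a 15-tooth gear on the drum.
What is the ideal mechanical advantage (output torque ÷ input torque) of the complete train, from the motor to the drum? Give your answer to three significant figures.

1.80

Each stage contributes driven/driver: belt 450/150 = 3, gear mesh 15/25 = 0.6.
Overall: 3 × 0.6 = 1.8.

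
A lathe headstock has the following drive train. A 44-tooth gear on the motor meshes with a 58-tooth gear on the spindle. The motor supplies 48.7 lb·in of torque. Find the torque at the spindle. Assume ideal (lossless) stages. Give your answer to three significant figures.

After the gear mesh (58/44): 48.7 × 1.3182 = 64.195 lb·in

64.2 lb·in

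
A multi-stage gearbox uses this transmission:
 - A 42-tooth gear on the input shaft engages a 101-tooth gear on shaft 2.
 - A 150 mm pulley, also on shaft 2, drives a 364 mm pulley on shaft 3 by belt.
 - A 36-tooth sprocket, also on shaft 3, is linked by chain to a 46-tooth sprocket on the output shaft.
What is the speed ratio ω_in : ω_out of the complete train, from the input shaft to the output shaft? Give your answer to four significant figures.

7.457

Each stage contributes driven/driver: gear mesh 101/42 = 2.4048, belt 364/150 = 2.4267, chain 46/36 = 1.2778.
Overall: 2.4048 × 2.4267 × 1.2778 = 7.4565.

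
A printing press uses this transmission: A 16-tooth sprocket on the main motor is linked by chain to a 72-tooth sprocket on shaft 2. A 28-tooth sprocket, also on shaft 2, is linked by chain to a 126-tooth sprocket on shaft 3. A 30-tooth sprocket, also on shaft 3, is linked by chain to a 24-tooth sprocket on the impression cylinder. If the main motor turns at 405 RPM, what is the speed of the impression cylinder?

Chain: ratio = 72/16 = 4.5, so shaft 2 turns at 405 / 4.5 = 90 RPM.
Chain: ratio = 126/28 = 4.5, so shaft 3 turns at 90 / 4.5 = 20 RPM.
Chain: ratio = 24/30 = 0.8, so the impression cylinder turns at 20 / 0.8 = 25 RPM.

25 RPM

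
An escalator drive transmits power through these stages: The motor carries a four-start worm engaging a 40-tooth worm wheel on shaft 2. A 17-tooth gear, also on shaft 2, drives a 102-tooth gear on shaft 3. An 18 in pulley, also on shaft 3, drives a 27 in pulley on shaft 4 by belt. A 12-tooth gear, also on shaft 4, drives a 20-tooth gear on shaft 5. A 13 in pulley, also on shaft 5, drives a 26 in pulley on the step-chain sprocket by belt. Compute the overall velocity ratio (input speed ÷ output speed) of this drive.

300

Each stage contributes driven/driver: worm 40/4 = 10, gear mesh 102/17 = 6, belt 27/18 = 1.5, gear mesh 20/12 = 1.6667, belt 26/13 = 2.
Overall: 10 × 6 × 1.5 × 1.6667 × 2 = 300.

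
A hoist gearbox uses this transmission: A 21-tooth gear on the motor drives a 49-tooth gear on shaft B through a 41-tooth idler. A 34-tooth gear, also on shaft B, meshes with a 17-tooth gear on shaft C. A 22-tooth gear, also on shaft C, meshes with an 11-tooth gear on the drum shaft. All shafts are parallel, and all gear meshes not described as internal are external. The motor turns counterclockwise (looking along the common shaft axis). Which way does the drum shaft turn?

counterclockwise

the motor → shaft B: driver → idler → driven is 2 external meshes, 2 reversals → CCW.
shaft B → shaft C: external mesh, 1 reversal → CW.
shaft C → the drum shaft: external mesh, 1 reversal → CCW.
4 reversals in total — an even number — so the drum shaft turns the same way as the motor.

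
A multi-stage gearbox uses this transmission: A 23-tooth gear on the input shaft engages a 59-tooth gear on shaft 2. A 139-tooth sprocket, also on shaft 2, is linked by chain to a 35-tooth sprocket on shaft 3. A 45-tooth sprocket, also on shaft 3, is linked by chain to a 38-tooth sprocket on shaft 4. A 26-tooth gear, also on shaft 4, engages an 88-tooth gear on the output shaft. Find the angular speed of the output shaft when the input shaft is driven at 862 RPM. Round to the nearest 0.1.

gear mesh 59/23 = 2.5652 → 862/2.5652 = 336.03 RPM
chain 35/139 = 0.2518 → 336.03/0.2518 = 1334.5 RPM
chain 38/45 = 0.84444 → 1334.5/0.84444 = 1580.4 RPM
gear mesh 88/26 = 3.3846 → 1580.4/3.3846 = 466.93 RPM

466.9 RPM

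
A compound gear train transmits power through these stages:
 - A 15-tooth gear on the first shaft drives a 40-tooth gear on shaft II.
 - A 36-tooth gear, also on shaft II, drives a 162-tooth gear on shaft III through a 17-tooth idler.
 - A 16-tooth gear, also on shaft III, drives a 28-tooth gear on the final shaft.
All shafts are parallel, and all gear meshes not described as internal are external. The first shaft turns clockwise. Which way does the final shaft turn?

the first shaft → shaft II: external mesh, 1 reversal → CCW.
shaft II → shaft III: driver → idler → driven is 2 external meshes, 2 reversals → CCW.
shaft III → the final shaft: external mesh, 1 reversal → CW.
4 reversals in total — an even number — so the final shaft turns the same way as the first shaft.

clockwise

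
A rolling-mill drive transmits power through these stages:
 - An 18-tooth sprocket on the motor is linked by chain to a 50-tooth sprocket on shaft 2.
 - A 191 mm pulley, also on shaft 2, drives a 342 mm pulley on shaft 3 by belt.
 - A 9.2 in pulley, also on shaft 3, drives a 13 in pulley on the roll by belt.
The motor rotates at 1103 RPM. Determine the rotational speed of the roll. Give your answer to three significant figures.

Chain: ratio = 50/18 = 2.7778, so shaft 2 turns at 1103 / 2.7778 = 397.08 RPM.
Belt: ratio = 342/191 = 1.7906, so shaft 3 turns at 397.08 / 1.7906 = 221.76 RPM.
Belt: ratio = 13/9.2 = 1.413, so the roll turns at 221.76 / 1.413 = 156.94 RPM.

157 RPM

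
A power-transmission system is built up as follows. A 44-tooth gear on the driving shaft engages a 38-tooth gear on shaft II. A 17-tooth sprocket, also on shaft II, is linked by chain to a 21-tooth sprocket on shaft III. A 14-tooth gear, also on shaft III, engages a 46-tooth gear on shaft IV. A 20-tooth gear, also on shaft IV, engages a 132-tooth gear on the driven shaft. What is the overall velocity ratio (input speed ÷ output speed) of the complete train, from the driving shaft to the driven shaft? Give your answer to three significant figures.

Each stage contributes driven/driver: gear mesh 38/44 = 0.86364, chain 21/17 = 1.2353, gear mesh 46/14 = 3.2857, gear mesh 132/20 = 6.6.
Overall: 0.86364 × 1.2353 × 3.2857 × 6.6 = 23.135.

23.1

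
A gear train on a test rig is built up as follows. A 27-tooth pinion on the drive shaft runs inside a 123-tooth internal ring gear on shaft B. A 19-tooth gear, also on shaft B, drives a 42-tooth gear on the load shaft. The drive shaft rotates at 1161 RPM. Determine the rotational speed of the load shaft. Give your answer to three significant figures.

115 RPM

the drive shaft → shaft B (internal gear, 123/27): 1161 ÷ 4.5556 = 254.85 RPM
shaft B → the load shaft (gear mesh, 42/19): 254.85 ÷ 2.2105 = 115.29 RPM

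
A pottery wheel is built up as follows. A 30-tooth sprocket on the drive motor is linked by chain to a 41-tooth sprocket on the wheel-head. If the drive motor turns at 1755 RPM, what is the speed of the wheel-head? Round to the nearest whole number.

1284 RPM

the drive motor → the wheel-head (chain, 41/30): 1755 ÷ 1.3667 = 1284.1 RPM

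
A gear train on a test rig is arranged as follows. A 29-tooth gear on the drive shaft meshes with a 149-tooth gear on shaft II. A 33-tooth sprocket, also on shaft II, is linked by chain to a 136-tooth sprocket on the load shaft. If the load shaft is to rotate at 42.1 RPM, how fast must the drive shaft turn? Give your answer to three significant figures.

Overall ratio R = 5.1379 × 4.1212 = 21.175.
Required input speed = output speed × R = 42.1 × 21.175 = 891.45 RPM.

891 RPM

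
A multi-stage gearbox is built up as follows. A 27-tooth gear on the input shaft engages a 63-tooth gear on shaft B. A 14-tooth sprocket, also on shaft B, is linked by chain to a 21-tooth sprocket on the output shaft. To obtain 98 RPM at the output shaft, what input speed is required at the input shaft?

Overall ratio R = 2.3333 × 1.5 = 3.5.
Required input speed = output speed × R = 98 × 3.5 = 343 RPM.

343 RPM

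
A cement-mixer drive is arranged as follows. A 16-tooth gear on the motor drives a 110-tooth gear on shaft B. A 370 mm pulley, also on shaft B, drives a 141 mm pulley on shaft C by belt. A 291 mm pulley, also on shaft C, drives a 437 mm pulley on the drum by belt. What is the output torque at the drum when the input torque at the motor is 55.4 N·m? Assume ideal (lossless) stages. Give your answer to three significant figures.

218 N·m

After the gear mesh (110/16): 55.4 × 6.875 = 380.88 N·m
After the belt (141/370): 380.88 × 0.38108 = 145.14 N·m
After the belt (437/291): 145.14 × 1.5017 = 217.97 N·m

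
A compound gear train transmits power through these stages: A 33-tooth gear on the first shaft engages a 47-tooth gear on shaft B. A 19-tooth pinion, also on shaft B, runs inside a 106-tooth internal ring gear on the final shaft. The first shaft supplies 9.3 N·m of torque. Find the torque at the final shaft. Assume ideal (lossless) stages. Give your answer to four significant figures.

After the gear mesh (47/33): 9.3 × 1.4242 = 13.245 N·m
After the internal gear (106/19): 13.245 × 5.5789 = 73.896 N·m

73.90 N·m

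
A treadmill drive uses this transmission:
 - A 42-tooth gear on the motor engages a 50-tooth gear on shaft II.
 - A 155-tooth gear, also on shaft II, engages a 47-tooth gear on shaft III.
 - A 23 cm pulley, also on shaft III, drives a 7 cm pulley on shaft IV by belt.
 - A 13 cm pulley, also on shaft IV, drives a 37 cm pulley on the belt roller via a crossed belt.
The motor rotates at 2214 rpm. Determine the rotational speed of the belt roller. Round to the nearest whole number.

Gear mesh: ratio = 50/42 = 1.1905, so shaft II turns at 2214 / 1.1905 = 1859.8 rpm.
Gear mesh: ratio = 47/155 = 0.30323, so shaft III turns at 1859.8 / 0.30323 = 6133.3 rpm.
Belt: ratio = 7/23 = 0.30435, so shaft IV turns at 6133.3 / 0.30435 = 20152 rpm.
Belt: ratio = 37/13 = 2.8462, so the belt roller turns at 20152 / 2.8462 = 7080.5 rpm.

7080 rpm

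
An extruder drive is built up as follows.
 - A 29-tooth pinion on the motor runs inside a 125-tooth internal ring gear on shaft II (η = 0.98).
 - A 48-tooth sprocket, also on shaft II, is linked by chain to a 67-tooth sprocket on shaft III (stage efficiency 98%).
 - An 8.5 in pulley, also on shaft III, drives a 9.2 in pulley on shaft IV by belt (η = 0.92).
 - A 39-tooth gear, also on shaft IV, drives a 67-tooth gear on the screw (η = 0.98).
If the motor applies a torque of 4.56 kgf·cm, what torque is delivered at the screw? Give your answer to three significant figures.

After the internal gear (125/29): 4.56 × 4.3103 × 0.98 = 19.262 kgf·cm
After the chain (67/48): 19.262 × 1.3958 × 0.98 = 26.349 kgf·cm
After the belt (9.2/8.5): 26.349 × 1.0824 × 0.92 = 26.237 kgf·cm
After the gear mesh (67/39): 26.237 × 1.7179 × 0.98 = 44.173 kgf·cm

44.2 kgf·cm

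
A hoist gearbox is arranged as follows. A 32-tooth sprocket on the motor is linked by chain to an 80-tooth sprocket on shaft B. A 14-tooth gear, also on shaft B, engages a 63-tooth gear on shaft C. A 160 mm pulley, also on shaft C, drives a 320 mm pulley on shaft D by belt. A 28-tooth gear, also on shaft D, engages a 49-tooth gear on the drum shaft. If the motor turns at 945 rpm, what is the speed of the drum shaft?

24 rpm

chain 80/32 = 2.5 → 945/2.5 = 378 rpm
gear mesh 63/14 = 4.5 → 378/4.5 = 84 rpm
belt 320/160 = 2 → 84/2 = 42 rpm
gear mesh 49/28 = 1.75 → 42/1.75 = 24 rpm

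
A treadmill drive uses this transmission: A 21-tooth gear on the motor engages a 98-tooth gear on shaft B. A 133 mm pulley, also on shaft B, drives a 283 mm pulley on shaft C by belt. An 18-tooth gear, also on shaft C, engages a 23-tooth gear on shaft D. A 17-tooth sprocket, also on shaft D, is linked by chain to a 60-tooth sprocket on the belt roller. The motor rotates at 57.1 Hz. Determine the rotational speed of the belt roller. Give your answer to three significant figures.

1.28 Hz

Gear mesh: ratio = 98/21 = 4.6667, so shaft B turns at 57.1 / 4.6667 = 12.236 Hz.
Belt: ratio = 283/133 = 2.1278, so shaft C turns at 12.236 / 2.1278 = 5.7504 Hz.
Gear mesh: ratio = 23/18 = 1.2778, so shaft D turns at 5.7504 / 1.2778 = 4.5003 Hz.
Chain: ratio = 60/17 = 3.5294, so the belt roller turns at 4.5003 / 3.5294 = 1.2751 Hz.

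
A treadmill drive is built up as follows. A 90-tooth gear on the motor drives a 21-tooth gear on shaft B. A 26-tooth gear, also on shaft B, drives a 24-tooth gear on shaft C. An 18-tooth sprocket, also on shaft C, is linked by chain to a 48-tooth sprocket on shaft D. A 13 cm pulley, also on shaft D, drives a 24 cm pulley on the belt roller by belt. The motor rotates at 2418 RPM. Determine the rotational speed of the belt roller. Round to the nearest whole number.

the motor → shaft B (gear mesh, 21/90): 2418 ÷ 0.23333 = 10363 RPM
shaft B → shaft C (gear mesh, 24/26): 10363 ÷ 0.92308 = 11226 RPM
shaft C → shaft D (chain, 48/18): 11226 ÷ 2.6667 = 4209.9 RPM
shaft D → the belt roller (belt, 24/13): 4209.9 ÷ 1.8462 = 2280.4 RPM

2280 RPM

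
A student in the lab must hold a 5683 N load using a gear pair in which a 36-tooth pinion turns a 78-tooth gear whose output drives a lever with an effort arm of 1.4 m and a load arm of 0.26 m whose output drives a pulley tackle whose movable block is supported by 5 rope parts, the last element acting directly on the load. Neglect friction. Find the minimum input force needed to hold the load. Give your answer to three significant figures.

97.4 N

Gear pair MA = 78/36 = 2.1667.
Lever MA = effort arm / load arm = 1.4/0.26 = 5.3846.
Block-and-tackle MA = number of supporting rope parts = 5.
Combined ideal MA = 2.1667 × 5.3846 × 5 = 58.333.
Effort = load / MA = 5683 / 58.333 = 97.423 N.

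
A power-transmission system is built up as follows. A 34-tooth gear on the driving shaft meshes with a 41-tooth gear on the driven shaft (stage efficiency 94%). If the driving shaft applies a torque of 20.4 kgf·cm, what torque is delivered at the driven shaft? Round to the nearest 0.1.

23.1 kgf·cm

Gear mesh: ratio = 41/34 = 1.2059; torque at the driven shaft = 20.4 × 1.2059 × 0.94 = 23.124 kgf·cm.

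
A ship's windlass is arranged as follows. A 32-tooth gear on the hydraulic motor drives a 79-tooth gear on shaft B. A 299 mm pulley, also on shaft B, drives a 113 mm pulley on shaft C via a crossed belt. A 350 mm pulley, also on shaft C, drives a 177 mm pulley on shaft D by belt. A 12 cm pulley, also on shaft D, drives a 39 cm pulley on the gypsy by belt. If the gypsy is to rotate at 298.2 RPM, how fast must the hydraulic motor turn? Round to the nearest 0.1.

Overall ratio R = 2.4688 × 0.37793 × 0.50571 × 3.25 = 1.5335.
Required input speed = output speed × R = 298.2 × 1.5335 = 457.28 RPM.

457.3 RPM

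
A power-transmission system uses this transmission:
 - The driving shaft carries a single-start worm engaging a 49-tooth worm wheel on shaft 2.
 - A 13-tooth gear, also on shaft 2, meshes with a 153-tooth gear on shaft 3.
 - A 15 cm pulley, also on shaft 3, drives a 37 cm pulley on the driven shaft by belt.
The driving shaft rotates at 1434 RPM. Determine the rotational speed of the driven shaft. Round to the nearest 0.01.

worm 49/1 = 49 → 1434/49 = 29.265 RPM
gear mesh 153/13 = 11.769 → 29.265/11.769 = 2.4866 RPM
belt 37/15 = 2.4667 → 2.4866/2.4667 = 1.0081 RPM

1.01 RPM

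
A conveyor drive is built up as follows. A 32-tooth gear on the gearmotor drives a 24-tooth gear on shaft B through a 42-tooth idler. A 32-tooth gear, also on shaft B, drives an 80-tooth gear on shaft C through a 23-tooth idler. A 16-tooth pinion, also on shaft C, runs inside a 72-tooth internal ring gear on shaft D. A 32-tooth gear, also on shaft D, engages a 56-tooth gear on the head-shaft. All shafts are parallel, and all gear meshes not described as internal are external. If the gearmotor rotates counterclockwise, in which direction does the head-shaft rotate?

the gearmotor → shaft B: driver → idler → driven is 2 external meshes, 2 reversals → CCW.
shaft B → shaft C: driver → idler → driven is 2 external meshes, 2 reversals → CCW.
shaft C → shaft D: internal mesh, same direction → CCW.
shaft D → the head-shaft: external mesh, 1 reversal → CW.
5 reversals in total — an odd number — so the head-shaft turns opposite to the gearmotor.

clockwise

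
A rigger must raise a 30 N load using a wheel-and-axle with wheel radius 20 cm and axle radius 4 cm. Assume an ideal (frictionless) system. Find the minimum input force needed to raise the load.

Wheel-and-axle MA = R/r = 20/4 = 5.
Effort = load / MA = 30 / 5 = 6 N.

6 N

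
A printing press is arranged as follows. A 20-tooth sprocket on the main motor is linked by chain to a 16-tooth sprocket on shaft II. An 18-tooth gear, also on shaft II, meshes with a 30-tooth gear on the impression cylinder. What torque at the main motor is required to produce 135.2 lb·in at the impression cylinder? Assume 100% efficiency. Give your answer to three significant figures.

Overall ratio R = 0.8 × 1.6667 = 1.3333.
Input torque = output torque / R = 135.2 / 1.3333 = 101.4 lb·in.

101 lb·in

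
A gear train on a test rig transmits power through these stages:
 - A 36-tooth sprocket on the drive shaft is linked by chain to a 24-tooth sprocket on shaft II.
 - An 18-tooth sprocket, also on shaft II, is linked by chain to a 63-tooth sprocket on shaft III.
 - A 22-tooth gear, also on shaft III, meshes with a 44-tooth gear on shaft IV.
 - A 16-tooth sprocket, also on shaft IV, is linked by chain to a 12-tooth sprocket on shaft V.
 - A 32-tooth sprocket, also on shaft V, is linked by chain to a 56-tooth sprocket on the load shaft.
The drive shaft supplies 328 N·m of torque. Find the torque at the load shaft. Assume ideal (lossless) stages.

After the chain (24/36): 328 × 0.66667 = 218.67 N·m
After the chain (63/18): 218.67 × 3.5 = 765.33 N·m
After the gear mesh (44/22): 765.33 × 2 = 1530.7 N·m
After the chain (12/16): 1530.7 × 0.75 = 1148 N·m
After the chain (56/32): 1148 × 1.75 = 2009 N·m

2009 N·m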